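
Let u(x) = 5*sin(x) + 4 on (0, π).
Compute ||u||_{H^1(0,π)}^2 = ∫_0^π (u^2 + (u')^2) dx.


||u||_{H^1(0,π)}^2 = 80 + 41*π

u'(x) = 5*cos(x).
Expand u² and (u')² and integrate term by term on (0, π), using: for integers n ≥ 1, ∫_0^π sin²(nx) dx = ∫_0^π cos²(nx) dx = π/2; for n ≠ n', ∫_0^π sin(nx)sin(n'x) dx = ∫_0^π cos(nx)cos(n'x) dx = 0; and by product-to-sum, ∫_0^π sin(nx)cos(n'x) dx = ½∫_0^π [sin((n+n')x) + sin((n−n')x)] dx, which is 0 when n+n' is even and 2n/(n²−n'²) when n+n' is odd (it need not vanish on (0, π)). For the constant mode: ∫_0^π 1 dx = π, ∫_0^π cos(nx) dx = 0, ∫_0^π sin(nx) dx = (1−(−1)^n)/n.
  u² squared terms: (4)²·∫1 dx = 16·π = 16*π;  (5)²·∫sin(x)² dx = 25·π/2 = 25*π/2.
  u² cross terms: 2·(4)·(5)·∫1·sin(x) dx = 40·(2) = 80.
  So ∫_0^π u² dx = 16*π + 25*π/2 + 80 = 80 + 57*π/2.
  (u')² squared terms: (5)²·∫cos(x)² dx = 25·π/2 = 25*π/2.
  So ∫_0^π (u')² dx = 25*π/2.
||u||_{H^1}^2 = (80 + 57*π/2) + (25*π/2) = 80 + 41*π.


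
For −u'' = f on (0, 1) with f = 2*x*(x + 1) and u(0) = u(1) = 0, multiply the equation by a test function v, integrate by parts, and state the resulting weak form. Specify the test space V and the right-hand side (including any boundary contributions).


V = H^1_0(0, 1) (so v(0) = v(1) = 0); weak form: ∫_0^1 u'v' dx = ∫_0^1 (2*x*(x + 1)) v dx for all v ∈ V.

Multiply both sides by a test function v and integrate from 0 to 1:
  ∫_0^1 −u''(x) v(x) dx = ∫_0^1 f(x) v(x) dx.
Integrate the LHS by parts once:
  ∫_0^1 −u'' v dx = −[u'(x) v(x)]_0^1 + ∫_0^1 u'(x) v'(x) dx.
Thus ∫_0^1 u'(x) v'(x) dx = ∫_0^1 f(x) v(x) dx + [u'(x) v(x)]_0^1.
Choose V so that boundary terms are either known or forced to vanish.
u is Dirichlet: u(0) = u(1) = 0. Let V = H^1_0(0, 1); then v(0) = v(1) = 0, and [u' v]_0^1 = 0.
Weak formulation: find u (satisfying any essential BC) such that ∫_0^1 u'(x) v'(x) dx = ∫_0^1 f v dx for all v ∈ V.
Substituting f(x) = 2*x*(x + 1), the right-hand side is ∫_0^1 (2*x*(x + 1)) v dx.


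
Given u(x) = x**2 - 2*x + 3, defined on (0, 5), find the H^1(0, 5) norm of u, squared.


||u||_{H^1}^2 = 1195/3

The H^1 norm (squared) on an interval (0, L) is
  ||u||_{H^1}^2 = ∫_0^L u(x)^2 dx + ∫_0^L u'(x)^2 dx.
Compute u'(x) = 2*x - 2.
Then u(x)^2 = x**4 - 4*x**3 + 10*x**2 - 12*x + 9 and u'(x)^2 = 4*x**2 - 8*x + 4.
Integrate each monomial from 0 to 5 using ∫_0^5 c·x^n dx = c·5^(n+1)/(n+1):
  ∫_0^5 u(x)^2 dx = ∫_0^5 (x^4 - 4*x^3 + 10*x^2 - 12*x + 9) dx. Term by term:
    ∫_0^5 x^4 dx = 625;  ∫_0^5 -4*x^3 dx = -625;  ∫_0^5 10*x^2 dx = 1250/3;
    ∫_0^5 -12*x dx = -150;  ∫_0^5 9 dx = 45.
  Sum: 625 − 625 + 1250/3 − 150 + 45 = 935/3.
  ∫_0^5 u'(x)^2 dx = ∫_0^5 (4*x^2 - 8*x + 4) dx. Term by term:
    ∫_0^5 4*x^2 dx = 500/3;  ∫_0^5 -8*x dx = -100;  ∫_0^5 4 dx = 20.
  Sum: 500/3 − 100 + 20 = 260/3.
Adding: ||u||_{H^1}^2 = 935/3 + 260/3 = 1195/3.


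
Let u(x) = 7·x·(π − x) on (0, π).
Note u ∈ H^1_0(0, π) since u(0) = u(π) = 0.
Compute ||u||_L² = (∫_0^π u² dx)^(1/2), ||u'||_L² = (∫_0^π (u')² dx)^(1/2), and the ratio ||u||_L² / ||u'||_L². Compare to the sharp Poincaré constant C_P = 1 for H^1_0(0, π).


||u||_L² / ||u'||_L² = sqrt(10)*π/10 < C_P = 1.

u(x) = 7·x·(π − x), so u'(x) = -14*x + 7*π.
u(x) = 7·x·(π − x) vanishes at x = 0 and x = π, so u ∈ H^1_0(0, π). Differentiate via the product rule and integrate the resulting polynomials term by term.
  ∫_0^π u² dx = ∫_0^π (49*x^4 - 98*π*x^3 + 49*π^2*x^2) dx. Term by term:
    ∫_0^π 49*x^4 dx = 49*π^5/5;  ∫_0^π -98*π*x^3 dx = -49*π^5/2;  ∫_0^π 49*π^2*x^2 dx = 49*π^5/3.
  Sum: 49*π^5/5 − 49*π^5/2 + 49*π^5/3 = 49*π^5/30.
  ∫_0^π (u')² dx = ∫_0^π (196*x^2 - 196*π*x + 49*π^2) dx. Term by term:
    ∫_0^π 196*x^2 dx = 196*π^3/3;  ∫_0^π -196*π*x dx = -98*π^3;  ∫_0^π 49*π^2 dx = 49*π^3.
  Sum: 196*π^3/3 − 98*π^3 + 49*π^3 = 49*π^3/3.
∫_0^π u² dx = 49*π^5/30, so ||u||_L² = 7*sqrt(30)*π^(5/2)/30.
∫_0^π (u')² dx = 49*π^3/3, so ||u'||_L² = 7*sqrt(3)*π^(3/2)/3.
Ratio ||u||_L² / ||u'||_L² = sqrt(10)*π/10.
Sharp Poincaré constant on H^1_0(0, π) is C_P = L/π = 1, achieved by sin(x).
A polynomial bump cannot attain the sharp Poincaré constant (only the first sine eigenfunction does), so the ratio is strictly less than C_P, consistent with ||u||_L² ≤ C_P ||u'||_L².


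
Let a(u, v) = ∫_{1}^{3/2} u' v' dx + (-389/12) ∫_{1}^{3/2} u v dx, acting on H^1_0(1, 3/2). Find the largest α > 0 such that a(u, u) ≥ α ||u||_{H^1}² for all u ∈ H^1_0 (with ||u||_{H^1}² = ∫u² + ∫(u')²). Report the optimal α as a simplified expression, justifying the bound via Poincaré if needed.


α = (-389 + 48*π^2)/(12*(1 + 4*π^2))

Coercivity of a(·,·) on H^1_0(1, 3/2) means a(u, u) ≥ α ||u||_{H^1}² for every u ∈ H^1_0.
The interval has length L = 1/2, and Poincaré/coercivity depend only on L. Here a(u, u) = ∫(u')² + (-389/12)·∫u².
Here c = -389/12 < 0 with |c| < (π/L)² = 4*π^2, so coercivity still holds. The condition a(u,u) ≥ α||u||_{H^1}² reads (1−α)∫(u')² ≥ (α−c)∫u². Any admissible α is ≤ 1 (rapidly oscillating u have ∫u²/∫(u')² → 0), and α = 1 would force 0 ≥ (1−c)∫u², impossible since c < 1; so 1−α > 0. By the sharp Poincaré inequality on H^1_0 of an interval of length L, ∫(u')² ≥ (π/L)²∫u² with equality for the first sine mode sin(π(x−x₀)/L) (x₀ the left endpoint), so the inequality holds for all u iff (1−α)(π/L)² ≥ α − c, i.e. α ≤ ((π/L)² + c)/((π/L)² + 1) = (1 + c(L/π)²)/(1 + (L/π)²). (Direct route, valid since c ≤ 0: Poincaré gives c∫u² ≥ c(L/π)²∫(u')², so a(u,u) ≥ (1 + c(L/π)²)∫(u')², while ||u||_{H^1}² ≤ (1 + (L/π)²)∫(u')²; dividing yields the same α.) With (π/L)² = 4*π^2 and c = -389/12, the largest admissible constant is α = ((π/L)² + c)/((π/L)² + 1).
Simplifying, α = (-389 + 48*π^2)/(12*(1 + 4*π^2)).


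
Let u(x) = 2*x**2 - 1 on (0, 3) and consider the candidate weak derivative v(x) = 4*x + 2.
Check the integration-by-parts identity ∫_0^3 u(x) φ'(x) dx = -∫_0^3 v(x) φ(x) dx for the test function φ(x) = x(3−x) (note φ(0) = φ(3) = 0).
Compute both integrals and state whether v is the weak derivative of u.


LHS = -27, RHS = -36. No, v is not the weak derivative of u.

u(x) = 2*x**2 - 1, classical derivative u'(x) = 4*x.
φ(x) = x(3−x), so φ'(x) = 3 - 2*x.
Note φ(0) = φ(3) = 0, so the boundary term u·φ vanishes.
LHS = ∫_0^3 u(x) φ'(x) dx = ∫_0^3 (-4*x^3 + 6*x^2 + 2*x - 3) dx. Term by term:
  ∫_0^3 -4*x^3 dx = -81;  ∫_0^3 6*x^2 dx = 54;  ∫_0^3 2*x dx = 9;
  ∫_0^3 -3 dx = -9.
Sum: -81 + 54 + 9 − 9 = -27.
So LHS = -27.
∫_0^3 v(x) φ(x) dx = ∫_0^3 (-4*x^3 + 10*x^2 + 6*x) dx. Term by term:
  ∫_0^3 -4*x^3 dx = -81;  ∫_0^3 10*x^2 dx = 90;  ∫_0^3 6*x dx = 27.
Sum: -81 + 90 + 27 = 36.
So RHS = -∫_0^3 v(x) φ(x) dx = -36.
LHS − RHS = 9 ≠ 0, so the identity fails.
(For a valid weak derivative the identity must hold for EVERY test function, in particular this one. The failure shows v is NOT the weak derivative of u.)
Correct weak derivative would be u'(x) = 4*x.


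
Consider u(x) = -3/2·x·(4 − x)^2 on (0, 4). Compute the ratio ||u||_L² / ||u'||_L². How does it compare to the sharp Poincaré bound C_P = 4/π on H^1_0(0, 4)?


||u||_L² / ||u'||_L² = 2*sqrt(14)/7 < C_P = 4/π.

u(x) = -3/2·x·(4 − x)^2, so u'(x) = 3*(4 - 3*x)*(x/2 - 2).
u(x) = -3/2·x·(4 − x)^2 vanishes at x = 0 and x = 4, so u ∈ H^1_0(0, 4). Differentiate via the product rule and integrate the resulting polynomials term by term.
  ∫_0^4 u² dx = ∫_0^4 (9*x^6/4 - 36*x^5 + 216*x^4 - 576*x^3 + 576*x^2) dx. Term by term:
    ∫_0^4 9*x^6/4 dx = 36864/7;  ∫_0^4 -36*x^5 dx = -24576;  ∫_0^4 216*x^4 dx = 221184/5;
    ∫_0^4 -576*x^3 dx = -36864;  ∫_0^4 576*x^2 dx = 12288.
  Sum: 36864/7 − 24576 + 221184/5 − 36864 + 12288 = 12288/35.
  ∫_0^4 (u')² dx = ∫_0^4 (81*x^4/4 - 216*x^3 + 792*x^2 - 1152*x + 576) dx. Term by term:
    ∫_0^4 81*x^4/4 dx = 20736/5;  ∫_0^4 -216*x^3 dx = -13824;  ∫_0^4 792*x^2 dx = 16896;
    ∫_0^4 -1152*x dx = -9216;  ∫_0^4 576 dx = 2304.
  Sum: 20736/5 − 13824 + 16896 − 9216 + 2304 = 1536/5.
∫_0^4 u² dx = 12288/35, so ||u||_L² = 64*sqrt(105)/35.
∫_0^4 (u')² dx = 1536/5, so ||u'||_L² = 16*sqrt(30)/5.
Ratio ||u||_L² / ||u'||_L² = 2*sqrt(14)/7.
Sharp Poincaré constant on H^1_0(0, 4) is C_P = L/π = 4/π, achieved by sin(π/4·x).
A polynomial bump cannot attain the sharp Poincaré constant (only the first sine eigenfunction does), so the ratio is strictly less than C_P, consistent with ||u||_L² ≤ C_P ||u'||_L².


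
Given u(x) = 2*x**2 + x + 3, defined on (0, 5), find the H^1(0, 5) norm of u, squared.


||u||_{H^1}^2 = 13675/3

The H^1 norm (squared) on an interval (0, L) is
  ||u||_{H^1}^2 = ∫_0^L u(x)^2 dx + ∫_0^L u'(x)^2 dx.
Compute u'(x) = 4*x + 1.
Then u(x)^2 = 4*x**4 + 4*x**3 + 13*x**2 + 6*x + 9 and u'(x)^2 = 16*x**2 + 8*x + 1.
Integrate each monomial from 0 to 5 using ∫_0^5 c·x^n dx = c·5^(n+1)/(n+1):
  ∫_0^5 u(x)^2 dx = ∫_0^5 (4*x^4 + 4*x^3 + 13*x^2 + 6*x + 9) dx. Term by term:
    ∫_0^5 4*x^4 dx = 2500;  ∫_0^5 4*x^3 dx = 625;  ∫_0^5 13*x^2 dx = 1625/3;
    ∫_0^5 6*x dx = 75;  ∫_0^5 9 dx = 45.
  Sum: 2500 + 625 + 1625/3 + 75 + 45 = 11360/3.
  ∫_0^5 u'(x)^2 dx = ∫_0^5 (16*x^2 + 8*x + 1) dx. Term by term:
    ∫_0^5 16*x^2 dx = 2000/3;  ∫_0^5 8*x dx = 100;  ∫_0^5 1 dx = 5.
  Sum: 2000/3 + 100 + 5 = 2315/3.
Adding: ||u||_{H^1}^2 = 11360/3 + 2315/3 = 13675/3.


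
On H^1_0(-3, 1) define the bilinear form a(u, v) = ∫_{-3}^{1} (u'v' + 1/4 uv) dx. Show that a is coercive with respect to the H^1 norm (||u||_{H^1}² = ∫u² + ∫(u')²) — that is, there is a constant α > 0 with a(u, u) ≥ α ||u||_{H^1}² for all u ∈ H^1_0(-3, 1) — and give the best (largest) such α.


α = (4 + π^2)/(π^2 + 16)

Coercivity of a(·,·) on H^1_0(-3, 1) means a(u, u) ≥ α ||u||_{H^1}² for every u ∈ H^1_0.
The interval has length L = 4, and Poincaré/coercivity depend only on L. Here a(u, u) = ∫(u')² + (1/4)·∫u².
Here 0 < c = 1/4 < 1. The condition a(u,u) ≥ α||u||_{H^1}² reads (1−α)∫(u')² ≥ (α−c)∫u². Any admissible α is ≤ 1 (rapidly oscillating u have ∫u²/∫(u')² → 0), and α = 1 would force 0 ≥ (1−c)∫u², impossible since c < 1; so 1−α > 0. By the sharp Poincaré inequality on H^1_0 of an interval of length L, ∫(u')² ≥ (π/L)²∫u² with equality for the first sine mode sin(π(x−x₀)/L) (x₀ the left endpoint), so the inequality holds for all u iff (1−α)(π/L)² ≥ α − c, i.e. α ≤ ((π/L)² + c)/((π/L)² + 1) = (1 + c(L/π)²)/(1 + (L/π)²). With (π/L)² = π^2/16 and c = 1/4, the largest admissible constant is α = ((π/L)² + c)/((π/L)² + 1).
Simplifying, α = (4 + π^2)/(π^2 + 16).


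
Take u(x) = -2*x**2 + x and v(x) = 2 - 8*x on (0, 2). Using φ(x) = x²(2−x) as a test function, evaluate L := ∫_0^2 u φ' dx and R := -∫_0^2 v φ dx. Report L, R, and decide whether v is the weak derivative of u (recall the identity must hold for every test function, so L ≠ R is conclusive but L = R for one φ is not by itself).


LHS = 76/15, RHS = 152/15. No, v is not the weak derivative of u.

u(x) = -2*x**2 + x, classical derivative u'(x) = 1 - 4*x.
φ(x) = x²(2−x), so φ'(x) = x*(4 - 3*x).
Note φ(0) = φ(2) = 0, so the boundary term u·φ vanishes.
LHS = ∫_0^2 u(x) φ'(x) dx = ∫_0^2 (6*x^4 - 11*x^3 + 4*x^2) dx. Term by term:
  ∫_0^2 6*x^4 dx = 192/5;  ∫_0^2 -11*x^3 dx = -44;  ∫_0^2 4*x^2 dx = 32/3.
Sum: 192/5 − 44 + 32/3 = 76/15.
So LHS = 76/15.
∫_0^2 v(x) φ(x) dx = ∫_0^2 (8*x^4 - 18*x^3 + 4*x^2) dx. Term by term:
  ∫_0^2 8*x^4 dx = 256/5;  ∫_0^2 -18*x^3 dx = -72;  ∫_0^2 4*x^2 dx = 32/3.
Sum: 256/5 − 72 + 32/3 = -152/15.
So RHS = -∫_0^2 v(x) φ(x) dx = 152/15.
LHS − RHS = -76/15 ≠ 0, so the identity fails.
(For a valid weak derivative the identity must hold for EVERY test function, in particular this one. The failure shows v is NOT the weak derivative of u.)
Correct weak derivative would be u'(x) = 1 - 4*x.


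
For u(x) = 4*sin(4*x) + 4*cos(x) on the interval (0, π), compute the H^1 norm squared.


||u||_{H^1(0,π)}^2 = 512/15 + 152*π

u'(x) = -4*sin(x) + 16*cos(4*x).
Expand u² and (u')² and integrate term by term on (0, π), using: for integers n ≥ 1, ∫_0^π sin²(nx) dx = ∫_0^π cos²(nx) dx = π/2; for n ≠ n', ∫_0^π sin(nx)sin(n'x) dx = ∫_0^π cos(nx)cos(n'x) dx = 0; and by product-to-sum, ∫_0^π sin(nx)cos(n'x) dx = ½∫_0^π [sin((n+n')x) + sin((n−n')x)] dx, which is 0 when n+n' is even and 2n/(n²−n'²) when n+n' is odd (it need not vanish on (0, π)).
  u² squared terms: (4)²·∫cos(x)² dx = 16·π/2 = 8*π;  (4)²·∫sin(4x)² dx = 16·π/2 = 8*π.
  u² cross terms: 2·(4)·(4)·∫cos(x)·sin(4x) dx = 32·(8/15) = 256/15.
  So ∫_0^π u² dx = 8*π + 8*π + 256/15 = 256/15 + 16*π.
  (u')² squared terms: (-4)²·∫sin(x)² dx = 16·π/2 = 8*π;  (16)²·∫cos(4x)² dx = 256·π/2 = 128*π.
  (u')² cross terms: 2·(-4)·(16)·∫sin(x)·cos(4x) dx = -128·(-2/15) = 256/15.
  So ∫_0^π (u')² dx = 8*π + 128*π + 256/15 = 256/15 + 136*π.
||u||_{H^1}^2 = (256/15 + 16*π) + (256/15 + 136*π) = 512/15 + 152*π.


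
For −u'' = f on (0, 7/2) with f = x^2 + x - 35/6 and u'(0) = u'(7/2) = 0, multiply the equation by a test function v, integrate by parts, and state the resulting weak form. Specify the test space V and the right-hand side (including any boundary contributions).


V = H^1(0, 7/2) (no boundary constraint on v; u is determined up to an additive constant); weak form: ∫_0^7/2 u'v' dx = ∫_0^7/2 (x^2 + x - 35/6) v dx for all v ∈ V.

Multiply both sides by a test function v and integrate from 0 to 7/2:
  ∫_0^7/2 −u''(x) v(x) dx = ∫_0^7/2 f(x) v(x) dx.
Integrate the LHS by parts once:
  ∫_0^7/2 −u'' v dx = −[u'(x) v(x)]_0^7/2 + ∫_0^7/2 u'(x) v'(x) dx.
Thus ∫_0^7/2 u'(x) v'(x) dx = ∫_0^7/2 f(x) v(x) dx + [u'(x) v(x)]_0^7/2.
Choose V so that boundary terms are either known or forced to vanish.
u has homogeneous Neumann: u'(0) = u'(7/2) = 0. So [u' v]_0^7/2 = 0·v(7/2) − 0·v(0) = 0 for any v; take V = H^1(0, 7/2).
Weak formulation: find u (satisfying any essential BC) such that ∫_0^7/2 u'(x) v'(x) dx = ∫_0^7/2 f v dx for all v ∈ V (homogeneous Neumann, so boundary terms vanish).
Substituting f(x) = x^2 + x - 35/6, the right-hand side is ∫_0^7/2 (x^2 + x - 35/6) v dx.
Compatibility check (pure Neumann): taking v ≡ 1 ∈ V gives 0 = ∫_0^7/2 f dx + (0) − (0), i.e. ∫_0^7/2 f dx must equal u'(0) − u'(7/2) = 0. Indeed ∫_0^7/2 (x^2 + x - 35/6) dx = 0, so the data are compatible. The solution is then unique only up to an additive constant (fix it e.g. by requiring ∫_0^7/2 u dx = 0).


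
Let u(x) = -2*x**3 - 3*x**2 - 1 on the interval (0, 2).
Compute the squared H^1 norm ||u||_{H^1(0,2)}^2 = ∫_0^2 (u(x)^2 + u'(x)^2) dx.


||u||_{H^1}^2 = 6350/7

The H^1 norm (squared) on an interval (0, L) is
  ||u||_{H^1}^2 = ∫_0^L u(x)^2 dx + ∫_0^L u'(x)^2 dx.
Compute u'(x) = -6*x**2 - 6*x.
Then u(x)^2 = 4*x**6 + 12*x**5 + 9*x**4 + 4*x**3 + 6*x**2 + 1 and u'(x)^2 = 36*x**4 + 72*x**3 + 36*x**2.
Integrate each monomial from 0 to 2 using ∫_0^2 c·x^n dx = c·2^(n+1)/(n+1):
  ∫_0^2 u(x)^2 dx = ∫_0^2 (4*x^6 + 12*x^5 + 9*x^4 + 4*x^3 + 6*x^2 + 1) dx. Term by term:
    ∫_0^2 4*x^6 dx = 512/7;  ∫_0^2 12*x^5 dx = 128;  ∫_0^2 9*x^4 dx = 288/5;
    ∫_0^2 4*x^3 dx = 16;  ∫_0^2 6*x^2 dx = 16;  ∫_0^2 1 dx = 2.
  Sum: 512/7 + 128 + 288/5 + 16 + 16 + 2 = 10246/35.
  ∫_0^2 u'(x)^2 dx = ∫_0^2 (36*x^4 + 72*x^3 + 36*x^2) dx. Term by term:
    ∫_0^2 36*x^4 dx = 1152/5;  ∫_0^2 72*x^3 dx = 288;  ∫_0^2 36*x^2 dx = 96.
  Sum: 1152/5 + 288 + 96 = 3072/5.
Adding: ||u||_{H^1}^2 = 10246/35 + 3072/5 = 6350/7.


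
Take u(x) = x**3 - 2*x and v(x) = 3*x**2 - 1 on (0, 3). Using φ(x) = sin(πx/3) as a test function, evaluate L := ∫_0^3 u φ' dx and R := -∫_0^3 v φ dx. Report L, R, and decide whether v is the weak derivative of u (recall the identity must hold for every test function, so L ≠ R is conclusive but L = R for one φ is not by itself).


LHS = -69/π + 324/π^3, RHS = -75/π + 324/π^3. No, v is not the weak derivative of u.

u(x) = x**3 - 2*x, classical derivative u'(x) = 3*x**2 - 2.
φ(x) = sin(πx/3), so φ'(x) = π*cos(π*x/3)/3.
Note φ(0) = φ(3) = 0, so the boundary term u·φ vanishes.
LHS = ∫_0^3 u(x) φ'(x) dx = ∫_0^3 (π*x^3*cos(π*x/3)/3 - 2*π*x*cos(π*x/3)/3) dx. Term by term:
  ∫_0^3 -2*π*x*cos(π*x/3)/3 dx = 12/π;  ∫_0^3 π*x^3*cos(π*x/3)/3 dx = -81/π + 324/π^3.
Sum: 12/π + -81/π + 324/π^3 = -69/π + 324/π^3.
So LHS = -69/π + 324/π^3.
∫_0^3 v(x) φ(x) dx = ∫_0^3 (3*x^2*sin(π*x/3) - sin(π*x/3)) dx. Term by term:
  ∫_0^3 -sin(π*x/3) dx = -6/π;  ∫_0^3 3*x^2*sin(π*x/3) dx = -324/π^3 + 81/π.
Sum: -6/π + -324/π^3 + 81/π = -324/π^3 + 75/π.
So RHS = -∫_0^3 v(x) φ(x) dx = -75/π + 324/π^3.
LHS − RHS = 6/π ≠ 0, so the identity fails.
(For a valid weak derivative the identity must hold for EVERY test function, in particular this one. The failure shows v is NOT the weak derivative of u.)
Correct weak derivative would be u'(x) = 3*x**2 - 2.


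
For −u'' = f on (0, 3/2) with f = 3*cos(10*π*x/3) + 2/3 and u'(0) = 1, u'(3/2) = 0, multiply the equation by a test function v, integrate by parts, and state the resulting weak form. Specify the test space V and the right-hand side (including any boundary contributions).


V = H^1(0, 3/2) (v unrestricted at boundary; u is determined up to an additive constant); weak form: ∫_0^3/2 u'v' dx = ∫_0^3/2 (3*cos(10*π*x/3) + 2/3) v dx − v(0) for all v ∈ V.

Multiply both sides by a test function v and integrate from 0 to 3/2:
  ∫_0^3/2 −u''(x) v(x) dx = ∫_0^3/2 f(x) v(x) dx.
Integrate the LHS by parts once:
  ∫_0^3/2 −u'' v dx = −[u'(x) v(x)]_0^3/2 + ∫_0^3/2 u'(x) v'(x) dx.
Thus ∫_0^3/2 u'(x) v'(x) dx = ∫_0^3/2 f(x) v(x) dx + [u'(x) v(x)]_0^3/2.
Choose V so that boundary terms are either known or forced to vanish.
u has inhomogeneous Neumann u'(0) = 1, u'(3/2) = 0. [u' v]_0^3/2 = (0)·v(3/2) − (1)·v(0) = − v(0). Take V = H^1(0, 3/2); boundary term becomes part of RHS.
Weak formulation: find u (satisfying any essential BC) such that ∫_0^3/2 u'(x) v'(x) dx = ∫_0^3/2 f v dx − v(0) for all v ∈ V (Neumann data are natural BCs: they enter the RHS as boundary terms).
Substituting f(x) = 3*cos(10*π*x/3) + 2/3, the right-hand side is ∫_0^3/2 (3*cos(10*π*x/3) + 2/3) v dx − v(0).
Compatibility check (pure Neumann): taking v ≡ 1 ∈ V gives 0 = ∫_0^3/2 f dx + (0) − (1), i.e. ∫_0^3/2 f dx must equal u'(0) − u'(3/2) = 1. Indeed ∫_0^3/2 (3*cos(10*π*x/3) + 2/3) dx = 1, so the data are compatible. The solution is then unique only up to an additive constant (fix it e.g. by requiring ∫_0^3/2 u dx = 0).


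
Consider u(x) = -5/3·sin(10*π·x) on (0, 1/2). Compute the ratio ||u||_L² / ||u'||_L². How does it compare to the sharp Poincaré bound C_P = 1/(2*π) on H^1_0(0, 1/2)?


||u||_L² / ||u'||_L² = 1/(10*π) < C_P = 1/(2*π).

u(x) = -5/3·sin(10*π·x), so u'(x) = -50*π*cos(10*π*x)/3.
Writing u(x) = A·sin(kπx/L) with A = -5/3 and k = 5, use ∫_0^L sin²(kπx/L) dx = L/2 and ∫_0^L cos²(kπx/L) dx = L/2.
u² = 25/9·sin²(10*π·x) and (u')² = 2500*π^2/9·cos²(10*π·x), and each of sin², cos² integrates to L/2 = 1/4 over (0, 1/2).
∫_0^1/2 u² dx = 25/36, so ||u||_L² = 5/6.
∫_0^1/2 (u')² dx = 625*π^2/9, so ||u'||_L² = 25*π/3.
Ratio ||u||_L² / ||u'||_L² = 1/(10*π).
Sharp Poincaré constant on H^1_0(0, 1/2) is C_P = L/π = 1/(2*π), achieved by sin(2*π·x).
This is the k = 5 harmonic; the ratio L/(kπ) is strictly less than C_P = L/π, consistent with the sharp inequality ||u||_L² ≤ C_P ||u'||_L².


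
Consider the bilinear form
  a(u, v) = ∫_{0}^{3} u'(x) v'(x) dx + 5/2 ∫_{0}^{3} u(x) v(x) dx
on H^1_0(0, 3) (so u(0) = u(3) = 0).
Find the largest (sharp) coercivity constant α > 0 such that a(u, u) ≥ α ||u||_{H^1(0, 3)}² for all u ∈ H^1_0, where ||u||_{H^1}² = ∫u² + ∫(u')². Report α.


α = 1

Coercivity of a(·,·) on H^1_0(0, 3) means a(u, u) ≥ α ||u||_{H^1}² for every u ∈ H^1_0.
The interval has length L = 3, and Poincaré/coercivity depend only on L. Here a(u, u) = ∫(u')² + (5/2)·∫u².
Here c = 5/2 ≥ 1, so a(u,u) = ∫(u')² + c∫u² ≥ ∫(u')² + ∫u² = ||u||_{H^1}², i.e. α = 1 works. No larger α is possible: a(u,u) ≥ α||u||_{H^1}² means (1−α)∫(u')² ≥ (α−c)∫u², and for the modes u_n = sin(nπ(x−x₀)/L) (x₀ the left endpoint) one has ∫u_n²/∫(u_n')² = (L/(nπ))² → 0, so a(u_n,u_n)/||u_n||_{H^1}² → 1. Hence the optimal constant is α = 1.
Therefore α = 1.


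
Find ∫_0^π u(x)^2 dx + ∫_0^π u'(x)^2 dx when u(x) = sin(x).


||u||_{H^1(0,π)}^2 = π

u'(x) = cos(x).
Expand u² and (u')² and integrate term by term on (0, π), using: for integers n ≥ 1, ∫_0^π sin²(nx) dx = ∫_0^π cos²(nx) dx = π/2; for n ≠ n', ∫_0^π sin(nx)sin(n'x) dx = ∫_0^π cos(nx)cos(n'x) dx = 0; and by product-to-sum, ∫_0^π sin(nx)cos(n'x) dx = ½∫_0^π [sin((n+n')x) + sin((n−n')x)] dx, which is 0 when n+n' is even and 2n/(n²−n'²) when n+n' is odd (it need not vanish on (0, π)).
  u² squared terms: (1)²·∫sin(x)² dx = 1·π/2 = π/2.
  So ∫_0^π u² dx = π/2.
  (u')² squared terms: (1)²·∫cos(x)² dx = 1·π/2 = π/2.
  So ∫_0^π (u')² dx = π/2.
||u||_{H^1}^2 = (π/2) + (π/2) = π.


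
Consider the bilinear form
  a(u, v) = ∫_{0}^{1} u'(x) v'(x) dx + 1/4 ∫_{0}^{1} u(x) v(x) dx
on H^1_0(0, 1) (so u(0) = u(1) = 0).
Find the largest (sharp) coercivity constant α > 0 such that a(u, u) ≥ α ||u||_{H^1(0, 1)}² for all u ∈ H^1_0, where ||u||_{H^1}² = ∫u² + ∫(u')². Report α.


α = (1/4 + π^2)/(1 + π^2)

Coercivity of a(·,·) on H^1_0(0, 1) means a(u, u) ≥ α ||u||_{H^1}² for every u ∈ H^1_0.
The interval has length L = 1, and Poincaré/coercivity depend only on L. Here a(u, u) = ∫(u')² + (1/4)·∫u².
Here 0 < c = 1/4 < 1. The condition a(u,u) ≥ α||u||_{H^1}² reads (1−α)∫(u')² ≥ (α−c)∫u². Any admissible α is ≤ 1 (rapidly oscillating u have ∫u²/∫(u')² → 0), and α = 1 would force 0 ≥ (1−c)∫u², impossible since c < 1; so 1−α > 0. By the sharp Poincaré inequality on H^1_0 of an interval of length L, ∫(u')² ≥ (π/L)²∫u² with equality for the first sine mode sin(π(x−x₀)/L) (x₀ the left endpoint), so the inequality holds for all u iff (1−α)(π/L)² ≥ α − c, i.e. α ≤ ((π/L)² + c)/((π/L)² + 1) = (1 + c(L/π)²)/(1 + (L/π)²). With (π/L)² = π^2 and c = 1/4, the largest admissible constant is α = ((π/L)² + c)/((π/L)² + 1).
Simplifying, α = (1/4 + π^2)/(1 + π^2).


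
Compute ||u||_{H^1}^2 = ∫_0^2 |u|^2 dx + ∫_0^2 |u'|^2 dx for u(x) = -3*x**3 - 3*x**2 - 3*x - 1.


||u||_{H^1}^2 = 68592/35

The H^1 norm (squared) on an interval (0, L) is
  ||u||_{H^1}^2 = ∫_0^L u(x)^2 dx + ∫_0^L u'(x)^2 dx.
Compute u'(x) = -9*x**2 - 6*x - 3.
Then u(x)^2 = 9*x**6 + 18*x**5 + 27*x**4 + 24*x**3 + 15*x**2 + 6*x + 1 and u'(x)^2 = 81*x**4 + 108*x**3 + 90*x**2 + 36*x + 9.
Integrate each monomial from 0 to 2 using ∫_0^2 c·x^n dx = c·2^(n+1)/(n+1):
  ∫_0^2 u(x)^2 dx = ∫_0^2 (9*x^6 + 18*x^5 + 27*x^4 + 24*x^3 + 15*x^2 + 6*x + 1) dx. Term by term:
    ∫_0^2 9*x^6 dx = 1152/7;  ∫_0^2 18*x^5 dx = 192;  ∫_0^2 27*x^4 dx = 864/5;
    ∫_0^2 24*x^3 dx = 96;  ∫_0^2 15*x^2 dx = 40;  ∫_0^2 6*x dx = 12;
    ∫_0^2 1 dx = 2.
  Sum: 1152/7 + 192 + 864/5 + 96 + 40 + 12 + 2 = 23778/35.
  ∫_0^2 u'(x)^2 dx = ∫_0^2 (81*x^4 + 108*x^3 + 90*x^2 + 36*x + 9) dx. Term by term:
    ∫_0^2 81*x^4 dx = 2592/5;  ∫_0^2 108*x^3 dx = 432;  ∫_0^2 90*x^2 dx = 240;
    ∫_0^2 36*x dx = 72;  ∫_0^2 9 dx = 18.
  Sum: 2592/5 + 432 + 240 + 72 + 18 = 6402/5.
Adding: ||u||_{H^1}^2 = 23778/35 + 6402/5 = 68592/35.


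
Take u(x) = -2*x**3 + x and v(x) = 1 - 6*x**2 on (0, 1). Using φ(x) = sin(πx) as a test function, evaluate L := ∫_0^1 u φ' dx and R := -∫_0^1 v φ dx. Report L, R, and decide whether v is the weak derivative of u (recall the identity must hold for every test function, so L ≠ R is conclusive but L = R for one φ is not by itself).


LHS = -24/π^3 + 4/π, RHS = -24/π^3 + 4/π. Yes, v = u' weakly.

u(x) = -2*x**3 + x, classical derivative u'(x) = 1 - 6*x**2.
φ(x) = sin(πx), so φ'(x) = π*cos(π*x).
Note φ(0) = φ(1) = 0, so the boundary term u·φ vanishes.
LHS = ∫_0^1 u(x) φ'(x) dx = ∫_0^1 (-2*π*x^3*cos(π*x) + π*x*cos(π*x)) dx. Term by term:
  ∫_0^1 π*x*cos(π*x) dx = -2/π;  ∫_0^1 -2*π*x^3*cos(π*x) dx = -24/π^3 + 6/π.
Sum: -2/π + -24/π^3 + 6/π = -24/π^3 + 4/π.
So LHS = -24/π^3 + 4/π.
∫_0^1 v(x) φ(x) dx = ∫_0^1 (-6*x^2*sin(π*x) + sin(π*x)) dx. Term by term:
  ∫_0^1 -6*x^2*sin(π*x) dx = -6/π + 24/π^3;  ∫_0^1 sin(π*x) dx = 2/π.
Sum: -6/π + 24/π^3 + 2/π = -4/π + 24/π^3.
So RHS = -∫_0^1 v(x) φ(x) dx = -24/π^3 + 4/π.
LHS = RHS, so the identity holds for this test φ.
Moreover u is smooth here and v(x) = u'(x) = 1 - 6*x**2 pointwise, so the identity holds for every test function. Hence v is the weak derivative of u.


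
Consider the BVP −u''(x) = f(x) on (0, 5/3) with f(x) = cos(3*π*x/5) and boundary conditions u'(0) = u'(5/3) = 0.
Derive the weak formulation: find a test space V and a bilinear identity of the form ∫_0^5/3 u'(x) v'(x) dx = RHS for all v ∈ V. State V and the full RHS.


V = H^1(0, 5/3) (no boundary constraint on v; u is determined up to an additive constant); weak form: ∫_0^5/3 u'v' dx = ∫_0^5/3 (cos(3*π*x/5)) v dx for all v ∈ V.

Multiply both sides by a test function v and integrate from 0 to 5/3:
  ∫_0^5/3 −u''(x) v(x) dx = ∫_0^5/3 f(x) v(x) dx.
Integrate the LHS by parts once:
  ∫_0^5/3 −u'' v dx = −[u'(x) v(x)]_0^5/3 + ∫_0^5/3 u'(x) v'(x) dx.
Thus ∫_0^5/3 u'(x) v'(x) dx = ∫_0^5/3 f(x) v(x) dx + [u'(x) v(x)]_0^5/3.
Choose V so that boundary terms are either known or forced to vanish.
u has homogeneous Neumann: u'(0) = u'(5/3) = 0. So [u' v]_0^5/3 = 0·v(5/3) − 0·v(0) = 0 for any v; take V = H^1(0, 5/3).
Weak formulation: find u (satisfying any essential BC) such that ∫_0^5/3 u'(x) v'(x) dx = ∫_0^5/3 f v dx for all v ∈ V (homogeneous Neumann, so boundary terms vanish).
Substituting f(x) = cos(3*π*x/5), the right-hand side is ∫_0^5/3 (cos(3*π*x/5)) v dx.
Compatibility check (pure Neumann): taking v ≡ 1 ∈ V gives 0 = ∫_0^5/3 f dx + (0) − (0), i.e. ∫_0^5/3 f dx must equal u'(0) − u'(5/3) = 0. Indeed ∫_0^5/3 (cos(3*π*x/5)) dx = 0, so the data are compatible. The solution is then unique only up to an additive constant (fix it e.g. by requiring ∫_0^5/3 u dx = 0).


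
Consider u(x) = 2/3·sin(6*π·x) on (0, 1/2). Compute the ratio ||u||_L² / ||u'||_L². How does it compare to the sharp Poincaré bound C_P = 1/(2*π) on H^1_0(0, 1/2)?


||u||_L² / ||u'||_L² = 1/(6*π) < C_P = 1/(2*π).

u(x) = 2/3·sin(6*π·x), so u'(x) = 4*π*cos(6*π*x).
Writing u(x) = A·sin(kπx/L) with A = 2/3 and k = 3, use ∫_0^L sin²(kπx/L) dx = L/2 and ∫_0^L cos²(kπx/L) dx = L/2.
u² = 4/9·sin²(6*π·x) and (u')² = 16*π^2·cos²(6*π·x), and each of sin², cos² integrates to L/2 = 1/4 over (0, 1/2).
∫_0^1/2 u² dx = 1/9, so ||u||_L² = 1/3.
∫_0^1/2 (u')² dx = 4*π^2, so ||u'||_L² = 2*π.
Ratio ||u||_L² / ||u'||_L² = 1/(6*π).
Sharp Poincaré constant on H^1_0(0, 1/2) is C_P = L/π = 1/(2*π), achieved by sin(2*π·x).
This is the k = 3 harmonic; the ratio L/(kπ) is strictly less than C_P = L/π, consistent with the sharp inequality ||u||_L² ≤ C_P ||u'||_L².


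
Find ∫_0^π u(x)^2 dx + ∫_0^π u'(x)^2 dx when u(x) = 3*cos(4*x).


||u||_{H^1(0,π)}^2 = 153*π/2

u'(x) = -12*sin(4*x).
Expand u² and (u')² and integrate term by term on (0, π), using: for integers n ≥ 1, ∫_0^π sin²(nx) dx = ∫_0^π cos²(nx) dx = π/2; for n ≠ n', ∫_0^π sin(nx)sin(n'x) dx = ∫_0^π cos(nx)cos(n'x) dx = 0; and by product-to-sum, ∫_0^π sin(nx)cos(n'x) dx = ½∫_0^π [sin((n+n')x) + sin((n−n')x)] dx, which is 0 when n+n' is even and 2n/(n²−n'²) when n+n' is odd (it need not vanish on (0, π)).
  u² squared terms: (3)²·∫cos(4x)² dx = 9·π/2 = 9*π/2.
  So ∫_0^π u² dx = 9*π/2.
  (u')² squared terms: (-12)²·∫sin(4x)² dx = 144·π/2 = 72*π.
  So ∫_0^π (u')² dx = 72*π.
||u||_{H^1}^2 = (9*π/2) + (72*π) = 153*π/2.


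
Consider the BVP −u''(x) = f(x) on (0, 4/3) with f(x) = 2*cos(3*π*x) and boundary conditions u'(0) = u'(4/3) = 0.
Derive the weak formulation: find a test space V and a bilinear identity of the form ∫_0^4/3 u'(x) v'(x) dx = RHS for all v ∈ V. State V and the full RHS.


V = H^1(0, 4/3) (no boundary constraint on v; u is determined up to an additive constant); weak form: ∫_0^4/3 u'v' dx = ∫_0^4/3 (2*cos(3*π*x)) v dx for all v ∈ V.

Multiply both sides by a test function v and integrate from 0 to 4/3:
  ∫_0^4/3 −u''(x) v(x) dx = ∫_0^4/3 f(x) v(x) dx.
Integrate the LHS by parts once:
  ∫_0^4/3 −u'' v dx = −[u'(x) v(x)]_0^4/3 + ∫_0^4/3 u'(x) v'(x) dx.
Thus ∫_0^4/3 u'(x) v'(x) dx = ∫_0^4/3 f(x) v(x) dx + [u'(x) v(x)]_0^4/3.
Choose V so that boundary terms are either known or forced to vanish.
u has homogeneous Neumann: u'(0) = u'(4/3) = 0. So [u' v]_0^4/3 = 0·v(4/3) − 0·v(0) = 0 for any v; take V = H^1(0, 4/3).
Weak formulation: find u (satisfying any essential BC) such that ∫_0^4/3 u'(x) v'(x) dx = ∫_0^4/3 f v dx for all v ∈ V (homogeneous Neumann, so boundary terms vanish).
Substituting f(x) = 2*cos(3*π*x), the right-hand side is ∫_0^4/3 (2*cos(3*π*x)) v dx.
Compatibility check (pure Neumann): taking v ≡ 1 ∈ V gives 0 = ∫_0^4/3 f dx + (0) − (0), i.e. ∫_0^4/3 f dx must equal u'(0) − u'(4/3) = 0. Indeed ∫_0^4/3 (2*cos(3*π*x)) dx = 0, so the data are compatible. The solution is then unique only up to an additive constant (fix it e.g. by requiring ∫_0^4/3 u dx = 0).


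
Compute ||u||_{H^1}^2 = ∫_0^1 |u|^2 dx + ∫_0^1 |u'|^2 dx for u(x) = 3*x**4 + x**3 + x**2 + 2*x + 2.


||u||_{H^1}^2 = 39251/420

The H^1 norm (squared) on an interval (0, L) is
  ||u||_{H^1}^2 = ∫_0^L u(x)^2 dx + ∫_0^L u'(x)^2 dx.
Compute u'(x) = 12*x**3 + 3*x**2 + 2*x + 2.
Then u(x)^2 = 9*x**8 + 6*x**7 + 7*x**6 + 14*x**5 + 17*x**4 + 8*x**3 + 8*x**2 + 8*x + 4 and u'(x)^2 = 144*x**6 + 72*x**5 + 57*x**4 + 60*x**3 + 16*x**2 + 8*x + 4.
Integrate each monomial from 0 to 1 using ∫_0^1 c·x^n dx = c·1^(n+1)/(n+1):
  ∫_0^1 u(x)^2 dx = ∫_0^1 (9*x^8 + 6*x^7 + 7*x^6 + 14*x^5 + 17*x^4 + 8*x^3 + 8*x^2 + 8*x + 4) dx. Term by term:
    ∫_0^1 9*x^8 dx = 1;  ∫_0^1 6*x^7 dx = 3/4;  ∫_0^1 7*x^6 dx = 1;
    ∫_0^1 14*x^5 dx = 7/3;  ∫_0^1 17*x^4 dx = 17/5;  ∫_0^1 8*x^3 dx = 2;
    ∫_0^1 8*x^2 dx = 8/3;  ∫_0^1 8*x dx = 4;  ∫_0^1 4 dx = 4.
  Sum: 1 + 3/4 + 1 + 7/3 + 17/5 + 2 + 8/3 + 4 + 4 = 423/20.
  ∫_0^1 u'(x)^2 dx = ∫_0^1 (144*x^6 + 72*x^5 + 57*x^4 + 60*x^3 + 16*x^2 + 8*x + 4) dx. Term by term:
    ∫_0^1 144*x^6 dx = 144/7;  ∫_0^1 72*x^5 dx = 12;  ∫_0^1 57*x^4 dx = 57/5;
    ∫_0^1 60*x^3 dx = 15;  ∫_0^1 16*x^2 dx = 16/3;  ∫_0^1 8*x dx = 4;
    ∫_0^1 4 dx = 4.
  Sum: 144/7 + 12 + 57/5 + 15 + 16/3 + 4 + 4 = 7592/105.
Adding: ||u||_{H^1}^2 = 423/20 + 7592/105 = 39251/420.


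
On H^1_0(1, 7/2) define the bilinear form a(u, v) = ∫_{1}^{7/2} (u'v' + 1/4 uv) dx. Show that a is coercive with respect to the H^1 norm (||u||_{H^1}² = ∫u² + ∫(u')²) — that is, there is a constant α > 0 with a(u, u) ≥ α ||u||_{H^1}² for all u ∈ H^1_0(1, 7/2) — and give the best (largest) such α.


α = (25 + 16*π^2)/(4*(25 + 4*π^2))

Coercivity of a(·,·) on H^1_0(1, 7/2) means a(u, u) ≥ α ||u||_{H^1}² for every u ∈ H^1_0.
The interval has length L = 5/2, and Poincaré/coercivity depend only on L. Here a(u, u) = ∫(u')² + (1/4)·∫u².
Here 0 < c = 1/4 < 1. The condition a(u,u) ≥ α||u||_{H^1}² reads (1−α)∫(u')² ≥ (α−c)∫u². Any admissible α is ≤ 1 (rapidly oscillating u have ∫u²/∫(u')² → 0), and α = 1 would force 0 ≥ (1−c)∫u², impossible since c < 1; so 1−α > 0. By the sharp Poincaré inequality on H^1_0 of an interval of length L, ∫(u')² ≥ (π/L)²∫u² with equality for the first sine mode sin(π(x−x₀)/L) (x₀ the left endpoint), so the inequality holds for all u iff (1−α)(π/L)² ≥ α − c, i.e. α ≤ ((π/L)² + c)/((π/L)² + 1) = (1 + c(L/π)²)/(1 + (L/π)²). With (π/L)² = 4*π^2/25 and c = 1/4, the largest admissible constant is α = ((π/L)² + c)/((π/L)² + 1).
Simplifying, α = (25 + 16*π^2)/(4*(25 + 4*π^2)).


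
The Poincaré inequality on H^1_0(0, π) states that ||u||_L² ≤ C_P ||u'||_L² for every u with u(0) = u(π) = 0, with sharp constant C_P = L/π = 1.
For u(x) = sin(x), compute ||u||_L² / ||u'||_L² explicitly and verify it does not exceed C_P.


||u||_L² / ||u'||_L² = 1 = C_P.

u(x) = sin(x), so u'(x) = cos(x).
Writing u(x) = A·sin(kπx/L) with A = 1 and k = 1, use ∫_0^L sin²(kπx/L) dx = L/2 and ∫_0^L cos²(kπx/L) dx = L/2.
u² = 1·sin²(x) and (u')² = 1·cos²(x), and each of sin², cos² integrates to L/2 = π/2 over (0, π).
∫_0^π u² dx = π/2, so ||u||_L² = sqrt(2)*sqrt(π)/2.
∫_0^π (u')² dx = π/2, so ||u'||_L² = sqrt(2)*sqrt(π)/2.
Ratio ||u||_L² / ||u'||_L² = 1.
Sharp Poincaré constant on H^1_0(0, π) is C_P = L/π = 1, achieved by sin(x).
This is the k = 1 eigenfunction (up to amplitude), so the ratio equals the sharp Poincaré constant exactly.


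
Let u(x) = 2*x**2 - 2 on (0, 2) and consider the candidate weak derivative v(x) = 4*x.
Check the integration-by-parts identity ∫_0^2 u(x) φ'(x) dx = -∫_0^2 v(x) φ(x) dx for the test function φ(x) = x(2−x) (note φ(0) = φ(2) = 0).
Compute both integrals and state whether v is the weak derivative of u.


LHS = -16/3, RHS = -16/3. Yes, v = u' weakly.

u(x) = 2*x**2 - 2, classical derivative u'(x) = 4*x.
φ(x) = x(2−x), so φ'(x) = 2 - 2*x.
Note φ(0) = φ(2) = 0, so the boundary term u·φ vanishes.
LHS = ∫_0^2 u(x) φ'(x) dx = ∫_0^2 (-4*x^3 + 4*x^2 + 4*x - 4) dx. Term by term:
  ∫_0^2 -4*x^3 dx = -16;  ∫_0^2 4*x^2 dx = 32/3;  ∫_0^2 4*x dx = 8;
  ∫_0^2 -4 dx = -8.
Sum: -16 + 32/3 + 8 − 8 = -16/3.
So LHS = -16/3.
∫_0^2 v(x) φ(x) dx = ∫_0^2 (-4*x^3 + 8*x^2) dx. Term by term:
  ∫_0^2 -4*x^3 dx = -16;  ∫_0^2 8*x^2 dx = 64/3.
Sum: -16 + 64/3 = 16/3.
So RHS = -∫_0^2 v(x) φ(x) dx = -16/3.
LHS = RHS, so the identity holds for this test φ.
Moreover u is smooth here and v(x) = u'(x) = 4*x pointwise, so the identity holds for every test function. Hence v is the weak derivative of u.


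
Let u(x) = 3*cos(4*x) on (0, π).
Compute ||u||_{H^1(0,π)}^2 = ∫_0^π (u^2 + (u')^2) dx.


||u||_{H^1(0,π)}^2 = 153*π/2

u'(x) = -12*sin(4*x).
Expand u² and (u')² and integrate term by term on (0, π), using: for integers n ≥ 1, ∫_0^π sin²(nx) dx = ∫_0^π cos²(nx) dx = π/2; for n ≠ n', ∫_0^π sin(nx)sin(n'x) dx = ∫_0^π cos(nx)cos(n'x) dx = 0; and by product-to-sum, ∫_0^π sin(nx)cos(n'x) dx = ½∫_0^π [sin((n+n')x) + sin((n−n')x)] dx, which is 0 when n+n' is even and 2n/(n²−n'²) when n+n' is odd (it need not vanish on (0, π)).
  u² squared terms: (3)²·∫cos(4x)² dx = 9·π/2 = 9*π/2.
  So ∫_0^π u² dx = 9*π/2.
  (u')² squared terms: (-12)²·∫sin(4x)² dx = 144·π/2 = 72*π.
  So ∫_0^π (u')² dx = 72*π.
||u||_{H^1}^2 = (9*π/2) + (72*π) = 153*π/2.


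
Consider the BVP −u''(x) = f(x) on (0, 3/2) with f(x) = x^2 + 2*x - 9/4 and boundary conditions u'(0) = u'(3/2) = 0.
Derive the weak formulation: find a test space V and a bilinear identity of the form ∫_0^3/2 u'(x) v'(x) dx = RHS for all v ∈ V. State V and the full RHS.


V = H^1(0, 3/2) (no boundary constraint on v; u is determined up to an additive constant); weak form: ∫_0^3/2 u'v' dx = ∫_0^3/2 (x^2 + 2*x - 9/4) v dx for all v ∈ V.

Multiply both sides by a test function v and integrate from 0 to 3/2:
  ∫_0^3/2 −u''(x) v(x) dx = ∫_0^3/2 f(x) v(x) dx.
Integrate the LHS by parts once:
  ∫_0^3/2 −u'' v dx = −[u'(x) v(x)]_0^3/2 + ∫_0^3/2 u'(x) v'(x) dx.
Thus ∫_0^3/2 u'(x) v'(x) dx = ∫_0^3/2 f(x) v(x) dx + [u'(x) v(x)]_0^3/2.
Choose V so that boundary terms are either known or forced to vanish.
u has homogeneous Neumann: u'(0) = u'(3/2) = 0. So [u' v]_0^3/2 = 0·v(3/2) − 0·v(0) = 0 for any v; take V = H^1(0, 3/2).
Weak formulation: find u (satisfying any essential BC) such that ∫_0^3/2 u'(x) v'(x) dx = ∫_0^3/2 f v dx for all v ∈ V (homogeneous Neumann, so boundary terms vanish).
Substituting f(x) = x^2 + 2*x - 9/4, the right-hand side is ∫_0^3/2 (x^2 + 2*x - 9/4) v dx.
Compatibility check (pure Neumann): taking v ≡ 1 ∈ V gives 0 = ∫_0^3/2 f dx + (0) − (0), i.e. ∫_0^3/2 f dx must equal u'(0) − u'(3/2) = 0. Indeed ∫_0^3/2 (x^2 + 2*x - 9/4) dx = 0, so the data are compatible. The solution is then unique only up to an additive constant (fix it e.g. by requiring ∫_0^3/2 u dx = 0).


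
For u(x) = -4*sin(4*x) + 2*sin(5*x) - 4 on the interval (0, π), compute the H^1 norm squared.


||u||_{H^1(0,π)}^2 = -32/5 + 204*π

u'(x) = -16*cos(4*x) + 10*cos(5*x).
Expand u² and (u')² and integrate term by term on (0, π), using: for integers n ≥ 1, ∫_0^π sin²(nx) dx = ∫_0^π cos²(nx) dx = π/2; for n ≠ n', ∫_0^π sin(nx)sin(n'x) dx = ∫_0^π cos(nx)cos(n'x) dx = 0; and by product-to-sum, ∫_0^π sin(nx)cos(n'x) dx = ½∫_0^π [sin((n+n')x) + sin((n−n')x)] dx, which is 0 when n+n' is even and 2n/(n²−n'²) when n+n' is odd (it need not vanish on (0, π)). For the constant mode: ∫_0^π 1 dx = π, ∫_0^π cos(nx) dx = 0, ∫_0^π sin(nx) dx = (1−(−1)^n)/n.
  u² squared terms: (-4)²·∫1 dx = 16·π = 16*π;  (-4)²·∫sin(4x)² dx = 16·π/2 = 8*π;  (2)²·∫sin(5x)² dx = 4·π/2 = 2*π.
  u² cross terms: 2·(-4)·(-4)·∫1·sin(4x) dx = 32·(0) = 0;  2·(-4)·(2)·∫1·sin(5x) dx = -16·(2/5) = -32/5;  2·(-4)·(2)·∫sin(4x)·sin(5x) dx = -16·(0) = 0.
  So ∫_0^π u² dx = 16*π + 8*π + 2*π + 0 − 32/5 + 0 = -32/5 + 26*π.
  (u')² squared terms: (-16)²·∫cos(4x)² dx = 256·π/2 = 128*π;  (10)²·∫cos(5x)² dx = 100·π/2 = 50*π.
  (u')² cross terms: 2·(-16)·(10)·∫cos(4x)·cos(5x) dx = -320·(0) = 0.
  So ∫_0^π (u')² dx = 128*π + 50*π + 0 = 178*π.
||u||_{H^1}^2 = (-32/5 + 26*π) + (178*π) = -32/5 + 204*π.


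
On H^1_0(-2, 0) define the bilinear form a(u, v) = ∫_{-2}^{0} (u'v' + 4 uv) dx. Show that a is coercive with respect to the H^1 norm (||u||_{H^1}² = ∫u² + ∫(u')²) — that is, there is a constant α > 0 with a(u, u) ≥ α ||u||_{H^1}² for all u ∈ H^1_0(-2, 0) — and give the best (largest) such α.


α = 1

Coercivity of a(·,·) on H^1_0(-2, 0) means a(u, u) ≥ α ||u||_{H^1}² for every u ∈ H^1_0.
The interval has length L = 2, and Poincaré/coercivity depend only on L. Here a(u, u) = ∫(u')² + (4)·∫u².
Here c = 4 ≥ 1, so a(u,u) = ∫(u')² + c∫u² ≥ ∫(u')² + ∫u² = ||u||_{H^1}², i.e. α = 1 works. No larger α is possible: a(u,u) ≥ α||u||_{H^1}² means (1−α)∫(u')² ≥ (α−c)∫u², and for the modes u_n = sin(nπ(x−x₀)/L) (x₀ the left endpoint) one has ∫u_n²/∫(u_n')² = (L/(nπ))² → 0, so a(u_n,u_n)/||u_n||_{H^1}² → 1. Hence the optimal constant is α = 1.
Therefore α = 1.


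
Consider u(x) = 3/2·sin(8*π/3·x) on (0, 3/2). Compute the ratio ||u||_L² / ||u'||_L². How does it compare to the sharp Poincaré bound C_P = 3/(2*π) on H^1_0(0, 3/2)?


||u||_L² / ||u'||_L² = 3/(8*π) < C_P = 3/(2*π).

u(x) = 3/2·sin(8*π/3·x), so u'(x) = 4*π*cos(8*π*x/3).
Writing u(x) = A·sin(kπx/L) with A = 3/2 and k = 4, use ∫_0^L sin²(kπx/L) dx = L/2 and ∫_0^L cos²(kπx/L) dx = L/2.
u² = 9/4·sin²(8*π/3·x) and (u')² = 16*π^2·cos²(8*π/3·x), and each of sin², cos² integrates to L/2 = 3/4 over (0, 3/2).
∫_0^3/2 u² dx = 27/16, so ||u||_L² = 3*sqrt(3)/4.
∫_0^3/2 (u')² dx = 12*π^2, so ||u'||_L² = 2*sqrt(3)*π.
Ratio ||u||_L² / ||u'||_L² = 3/(8*π).
Sharp Poincaré constant on H^1_0(0, 3/2) is C_P = L/π = 3/(2*π), achieved by sin(2*π/3·x).
This is the k = 4 harmonic; the ratio L/(kπ) is strictly less than C_P = L/π, consistent with the sharp inequality ||u||_L² ≤ C_P ||u'||_L².
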